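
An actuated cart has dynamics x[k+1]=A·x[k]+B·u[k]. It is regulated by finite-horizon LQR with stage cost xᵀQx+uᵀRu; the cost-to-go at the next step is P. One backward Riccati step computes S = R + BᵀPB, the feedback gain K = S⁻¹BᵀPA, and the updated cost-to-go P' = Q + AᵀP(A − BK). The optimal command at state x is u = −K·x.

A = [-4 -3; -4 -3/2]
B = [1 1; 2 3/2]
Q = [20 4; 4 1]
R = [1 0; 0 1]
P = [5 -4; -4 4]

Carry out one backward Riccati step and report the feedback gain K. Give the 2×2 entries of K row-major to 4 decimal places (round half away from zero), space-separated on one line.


BᵀP = [-3.0000 4.0000; -1.0000 2.0000]
S = R + BᵀPB = [1 0; 0 1] + [5.0000 3.0000; 3.0000 2.0000] = [6.0000 3.0000; 3.0000 3.0000]
BᵀPA = [-4.0000 3.0000; -4.0000 0.0000]
K = S⁻¹·BᵀPA = [0.0000 1.0000; -1.3333 -1.0000]
A−BK = [-2.6667 -3.0000; -2.0000 -2.0000]
AᵀP(A−BK) = [10.6667 12.0000; 12.0000 15.0000]
P' = Q + AᵀP(A−BK) = [30.6667 16.0000; 16.0000 16.0000]
tr(P') = 46.6667

0.0000 1.0000 -1.3333 -1.0000


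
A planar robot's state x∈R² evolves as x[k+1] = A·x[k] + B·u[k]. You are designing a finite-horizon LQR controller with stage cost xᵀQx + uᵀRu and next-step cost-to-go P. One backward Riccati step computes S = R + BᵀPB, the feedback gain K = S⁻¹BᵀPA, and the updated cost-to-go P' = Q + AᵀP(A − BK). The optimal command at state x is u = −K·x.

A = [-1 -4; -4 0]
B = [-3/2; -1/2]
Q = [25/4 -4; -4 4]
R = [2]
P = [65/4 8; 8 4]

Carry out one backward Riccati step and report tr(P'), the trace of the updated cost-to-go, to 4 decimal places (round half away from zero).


BᵀP = [-28.3750 -14.0000]
S = R + BᵀPB = [2] + [49.5625] = [51.5625]
BᵀPA = [84.3750 113.5000]
K = S⁻¹·BᵀPA = [1.6364 2.2012]
A−BK = [1.4545 -0.6982; -3.1818 1.1006]
AᵀP(A−BK) = [6.1818 7.2727; 7.2727 10.1624]
P' = Q + AᵀP(A−BK) = [12.4318 3.2727; 3.2727 14.1624]
tr(P') = 26.5942

26.5942


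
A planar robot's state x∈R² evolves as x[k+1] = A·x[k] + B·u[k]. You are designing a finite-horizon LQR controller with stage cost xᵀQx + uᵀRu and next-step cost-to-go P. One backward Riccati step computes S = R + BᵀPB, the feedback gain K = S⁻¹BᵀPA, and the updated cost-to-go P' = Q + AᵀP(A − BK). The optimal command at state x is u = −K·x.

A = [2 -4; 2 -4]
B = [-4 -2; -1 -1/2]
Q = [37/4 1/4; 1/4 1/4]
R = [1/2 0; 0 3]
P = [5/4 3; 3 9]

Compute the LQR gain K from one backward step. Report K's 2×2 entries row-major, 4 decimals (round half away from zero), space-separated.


-1.0411 2.0823 -0.0868 0.1735

BᵀP = [-8.0000 -21.0000; -4.0000 -10.5000]
S = R + BᵀPB = [1/2 0; 0 3] + [53.0000 26.5000; 26.5000 13.2500] = [53.5000 26.5000; 26.5000 16.2500]
BᵀPA = [-58.0000 116.0000; -29.0000 58.0000]
K = S⁻¹·BᵀPA = [-1.0411 2.0823; -0.0868 0.1735]
A−BK = [-2.3381 4.6761; 0.9155 -1.8310]
AᵀP(A−BK) = [2.0980 -4.1960; -4.1960 8.3919]
P' = Q + AᵀP(A−BK) = [11.3480 -3.9460; -3.9460 8.6419]
tr(P') = 19.9899


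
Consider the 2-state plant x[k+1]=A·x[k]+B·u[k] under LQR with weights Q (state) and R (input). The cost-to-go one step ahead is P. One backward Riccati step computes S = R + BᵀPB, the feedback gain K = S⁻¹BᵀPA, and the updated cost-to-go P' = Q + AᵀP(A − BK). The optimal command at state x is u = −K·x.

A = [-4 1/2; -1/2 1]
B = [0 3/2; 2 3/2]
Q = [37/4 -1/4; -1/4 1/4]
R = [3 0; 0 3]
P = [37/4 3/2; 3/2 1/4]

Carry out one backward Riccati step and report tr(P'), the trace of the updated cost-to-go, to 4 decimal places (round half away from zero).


BᵀP = [3.0000 0.5000; 16.1250 2.6250]
S = R + BᵀPB = [3 0; 0 3] + [1.0000 5.2500; 5.2500 28.1250] = [4.0000 5.2500; 5.2500 31.1250]
BᵀPA = [-12.2500 2.0000; -65.8125 10.6875]
K = S⁻¹·BᵀPA = [-0.3690 0.0633; -2.0522 0.3327]
A−BK = [-0.9217 0.0010; 3.3162 0.3743]
AᵀP(A−BK) = [14.4808 -2.3289; -2.3289 0.3802]
P' = Q + AᵀP(A−BK) = [23.7308 -2.5789; -2.5789 0.6302]
tr(P') = 24.3610

24.3610


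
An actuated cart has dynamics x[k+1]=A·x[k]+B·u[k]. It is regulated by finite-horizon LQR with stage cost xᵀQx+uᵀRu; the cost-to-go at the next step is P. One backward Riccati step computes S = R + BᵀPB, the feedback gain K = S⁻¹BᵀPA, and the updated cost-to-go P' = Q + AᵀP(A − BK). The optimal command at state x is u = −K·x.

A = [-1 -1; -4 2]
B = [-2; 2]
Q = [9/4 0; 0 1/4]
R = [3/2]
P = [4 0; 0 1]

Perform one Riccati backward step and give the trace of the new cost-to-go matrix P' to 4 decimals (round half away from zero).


BᵀP = [-8.0000 2.0000]
S = R + BᵀPB = [3/2] + [20.0000] = [21.5000]
BᵀPA = [0.0000 12.0000]
K = S⁻¹·BᵀPA = [0.0000 0.5581]
A−BK = [-1.0000 0.1163; -4.0000 0.8837]
AᵀP(A−BK) = [20.0000 -4.0000; -4.0000 1.3023]
P' = Q + AᵀP(A−BK) = [22.2500 -4.0000; -4.0000 1.5523]
tr(P') = 23.8023

23.8023


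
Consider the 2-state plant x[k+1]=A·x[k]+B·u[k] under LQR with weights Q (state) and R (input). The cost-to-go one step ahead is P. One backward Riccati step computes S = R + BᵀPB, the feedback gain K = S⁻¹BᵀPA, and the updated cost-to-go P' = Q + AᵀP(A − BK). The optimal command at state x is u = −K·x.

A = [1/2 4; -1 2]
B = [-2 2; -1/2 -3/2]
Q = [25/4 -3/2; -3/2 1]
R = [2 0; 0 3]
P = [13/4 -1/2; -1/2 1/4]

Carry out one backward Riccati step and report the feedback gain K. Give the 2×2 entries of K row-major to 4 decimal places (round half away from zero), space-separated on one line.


-0.1090 -1.0941 0.1787 0.5693

BᵀP = [-6.2500 0.8750; 7.2500 -1.3750]
S = R + BᵀPB = [2 0; 0 3] + [12.0625 -13.8125; -13.8125 16.5625] = [14.0625 -13.8125; -13.8125 19.5625]
BᵀPA = [-4.0000 -23.2500; 5.0000 26.2500]
K = S⁻¹·BᵀPA = [-0.1090 -1.0941; 0.1787 0.5693]
A−BK = [-0.0752 0.6731; -0.7865 2.3069]
AᵀP(A−BK) = [0.2334 0.2769; 0.2769 4.6168]
P' = Q + AᵀP(A−BK) = [6.4834 -1.2231; -1.2231 5.6168]
tr(P') = 12.1001


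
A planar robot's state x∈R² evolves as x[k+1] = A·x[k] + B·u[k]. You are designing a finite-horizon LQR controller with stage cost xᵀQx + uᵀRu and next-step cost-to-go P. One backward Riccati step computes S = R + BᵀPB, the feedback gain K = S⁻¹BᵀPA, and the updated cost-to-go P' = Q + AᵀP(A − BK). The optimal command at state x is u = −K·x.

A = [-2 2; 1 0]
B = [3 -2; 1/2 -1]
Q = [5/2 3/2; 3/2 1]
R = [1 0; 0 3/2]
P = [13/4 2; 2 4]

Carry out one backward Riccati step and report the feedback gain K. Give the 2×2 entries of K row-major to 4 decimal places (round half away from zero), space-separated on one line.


-0.7893 0.5840 -0.5390 0.0086

BᵀP = [10.7500 8.0000; -8.5000 -8.0000]
S = R + BᵀPB = [1 0; 0 3/2] + [36.2500 -29.5000; -29.5000 25.0000] = [37.2500 -29.5000; -29.5000 26.5000]
BᵀPA = [-13.5000 21.5000; 9.0000 -17.0000]
K = S⁻¹·BᵀPA = [-0.7893 0.5840; -0.5390 0.0086]
A−BK = [-0.7102 0.2652; 0.8556 -0.2834]
AᵀP(A−BK) = [3.1957 -1.1936; -1.1936 0.5904]
P' = Q + AᵀP(A−BK) = [5.6957 0.3064; 0.3064 1.5904]
tr(P') = 7.2861


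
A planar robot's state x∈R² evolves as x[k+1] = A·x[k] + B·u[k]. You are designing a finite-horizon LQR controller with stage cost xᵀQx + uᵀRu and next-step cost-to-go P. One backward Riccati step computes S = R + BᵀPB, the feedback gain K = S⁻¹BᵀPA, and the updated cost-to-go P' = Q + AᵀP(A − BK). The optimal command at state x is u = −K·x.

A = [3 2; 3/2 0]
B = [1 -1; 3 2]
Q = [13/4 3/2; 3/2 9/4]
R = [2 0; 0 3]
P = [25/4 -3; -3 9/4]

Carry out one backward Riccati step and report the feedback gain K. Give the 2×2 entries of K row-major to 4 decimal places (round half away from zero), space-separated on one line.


0.8561 0.3987 -1.1330 -0.9450

BᵀP = [-2.7500 3.7500; -12.2500 7.5000]
S = R + BᵀPB = [2 0; 0 3] + [8.5000 10.2500; 10.2500 27.2500] = [10.5000 10.2500; 10.2500 30.2500]
BᵀPA = [-2.6250 -5.5000; -25.5000 -24.5000]
K = S⁻¹·BᵀPA = [0.8561 0.3987; -1.1330 -0.9450]
A−BK = [1.0109 0.6563; 1.1979 0.6939]
AᵀP(A−BK) = [7.6669 5.4487; 5.4487 4.0400]
P' = Q + AᵀP(A−BK) = [10.9169 6.9487; 6.9487 6.2900]
tr(P') = 17.2069


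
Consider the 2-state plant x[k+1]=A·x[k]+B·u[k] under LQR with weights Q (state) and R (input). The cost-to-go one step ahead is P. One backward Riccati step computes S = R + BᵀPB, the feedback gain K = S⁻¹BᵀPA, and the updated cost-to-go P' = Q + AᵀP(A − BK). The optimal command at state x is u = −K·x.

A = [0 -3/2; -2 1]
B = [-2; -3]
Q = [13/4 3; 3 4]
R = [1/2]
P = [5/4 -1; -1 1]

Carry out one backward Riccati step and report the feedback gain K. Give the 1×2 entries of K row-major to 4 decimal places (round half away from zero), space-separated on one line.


0.8000 -0.7000

BᵀP = [0.5000 -1.0000]
S = R + BᵀPB = [1/2] + [2.0000] = [2.5000]
BᵀPA = [2.0000 -1.7500]
K = S⁻¹·BᵀPA = [0.8000 -0.7000]
A−BK = [1.6000 -2.9000; 0.4000 -1.1000]
AᵀP(A−BK) = [2.4000 -3.6000; -3.6000 5.5875]
P' = Q + AᵀP(A−BK) = [5.6500 -0.6000; -0.6000 9.5875]
tr(P') = 15.2375


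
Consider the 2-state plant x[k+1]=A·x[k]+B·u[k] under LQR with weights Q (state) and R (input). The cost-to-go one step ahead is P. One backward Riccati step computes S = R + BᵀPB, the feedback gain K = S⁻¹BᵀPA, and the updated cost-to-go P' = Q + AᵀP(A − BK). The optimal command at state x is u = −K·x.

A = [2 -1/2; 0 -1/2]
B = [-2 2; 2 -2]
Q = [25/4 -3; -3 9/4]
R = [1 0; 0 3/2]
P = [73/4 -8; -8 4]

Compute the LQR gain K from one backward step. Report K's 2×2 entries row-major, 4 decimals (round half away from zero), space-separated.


BᵀP = [-52.5000 24.0000; 52.5000 -24.0000]
S = R + BᵀPB = [1 0; 0 3/2] + [153.0000 -153.0000; -153.0000 153.0000] = [154.0000 -153.0000; -153.0000 154.5000]
BᵀPA = [-105.0000 14.2500; 105.0000 -14.2500]
K = S⁻¹·BᵀPA = [-0.4102 0.0557; 0.2734 -0.0371]
A−BK = [0.6328 -0.3145; 1.3672 -0.6855]
AᵀP(A−BK) = [1.2227 -0.5088; -0.5088 0.2405]
P' = Q + AᵀP(A−BK) = [7.4727 -3.5088; -3.5088 2.4905]
tr(P') = 9.9631

-0.4102 0.0557 0.2734 -0.0371


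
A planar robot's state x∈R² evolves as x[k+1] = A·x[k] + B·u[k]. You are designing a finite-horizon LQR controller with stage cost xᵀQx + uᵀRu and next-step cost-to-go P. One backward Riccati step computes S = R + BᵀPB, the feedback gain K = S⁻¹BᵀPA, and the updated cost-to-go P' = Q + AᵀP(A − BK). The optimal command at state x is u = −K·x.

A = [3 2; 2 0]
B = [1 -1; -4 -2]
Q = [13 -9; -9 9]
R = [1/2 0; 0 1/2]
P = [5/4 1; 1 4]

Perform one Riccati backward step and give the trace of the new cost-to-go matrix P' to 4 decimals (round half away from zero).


25.2428

BᵀP = [-2.7500 -15.0000; -3.2500 -9.0000]
S = R + BᵀPB = [1/2 0; 0 1/2] + [57.2500 32.7500; 32.7500 21.2500] = [57.7500 32.7500; 32.7500 21.7500]
BᵀPA = [-38.2500 -5.5000; -27.7500 -6.5000]
K = S⁻¹·BᵀPA = [0.4189 0.5082; -1.9067 -1.0640]
A−BK = [0.6744 0.4278; -0.1376 -0.0954]
AᵀP(A−BK) = [2.3641 1.4108; 1.4108 0.8787]
P' = Q + AᵀP(A−BK) = [15.3641 -7.5892; -7.5892 9.8787]
tr(P') = 25.2428


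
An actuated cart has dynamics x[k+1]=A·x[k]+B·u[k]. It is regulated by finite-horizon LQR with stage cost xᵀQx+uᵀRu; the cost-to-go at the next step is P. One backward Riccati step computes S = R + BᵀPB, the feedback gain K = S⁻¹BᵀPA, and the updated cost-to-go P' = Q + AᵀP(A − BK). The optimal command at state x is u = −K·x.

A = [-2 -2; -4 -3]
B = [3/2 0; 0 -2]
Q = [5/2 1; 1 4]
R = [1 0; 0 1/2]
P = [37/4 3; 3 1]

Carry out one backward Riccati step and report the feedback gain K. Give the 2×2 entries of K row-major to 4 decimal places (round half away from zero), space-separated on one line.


-1.5082 -1.3770 1.4281 1.2459

BᵀP = [13.8750 4.5000; -6.0000 -2.0000]
S = R + BᵀPB = [1 0; 0 1/2] + [20.8125 -9.0000; -9.0000 4.0000] = [21.8125 -9.0000; -9.0000 4.5000]
BᵀPA = [-45.7500 -41.2500; 20.0000 18.0000]
K = S⁻¹·BᵀPA = [-1.5082 -1.3770; 1.4281 1.2459]
A−BK = [0.2623 0.0656; -1.1439 -0.5082]
AᵀP(A−BK) = [3.4390 3.0820; 3.0820 2.7705]
P' = Q + AᵀP(A−BK) = [5.9390 4.0820; 4.0820 6.7705]
tr(P') = 12.7095


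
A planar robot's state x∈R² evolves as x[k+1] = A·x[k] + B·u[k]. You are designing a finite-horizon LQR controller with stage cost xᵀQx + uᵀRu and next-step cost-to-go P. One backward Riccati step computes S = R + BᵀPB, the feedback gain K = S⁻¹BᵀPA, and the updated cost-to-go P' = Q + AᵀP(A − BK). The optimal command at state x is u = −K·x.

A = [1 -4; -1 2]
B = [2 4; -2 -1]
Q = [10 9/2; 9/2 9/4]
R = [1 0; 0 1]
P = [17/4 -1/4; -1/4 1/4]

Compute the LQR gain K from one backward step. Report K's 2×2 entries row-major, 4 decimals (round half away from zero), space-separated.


BᵀP = [9.0000 -1.0000; 17.2500 -1.2500]
S = R + BᵀPB = [1 0; 0 1] + [20.0000 37.0000; 37.0000 70.2500] = [21.0000 37.0000; 37.0000 71.2500]
BᵀPA = [10.0000 -38.0000; 18.5000 -71.5000]
K = S⁻¹·BᵀPA = [0.2200 -0.4872; 0.1454 -0.7505]
A−BK = [-0.0216 -0.0236; -0.4145 0.2750]
AᵀP(A−BK) = [0.1100 -0.2436; -0.2436 0.8251]
P' = Q + AᵀP(A−BK) = [10.1100 4.2564; 4.2564 3.0751]
tr(P') = 13.1852

0.2200 -0.4872 0.1454 -0.7505


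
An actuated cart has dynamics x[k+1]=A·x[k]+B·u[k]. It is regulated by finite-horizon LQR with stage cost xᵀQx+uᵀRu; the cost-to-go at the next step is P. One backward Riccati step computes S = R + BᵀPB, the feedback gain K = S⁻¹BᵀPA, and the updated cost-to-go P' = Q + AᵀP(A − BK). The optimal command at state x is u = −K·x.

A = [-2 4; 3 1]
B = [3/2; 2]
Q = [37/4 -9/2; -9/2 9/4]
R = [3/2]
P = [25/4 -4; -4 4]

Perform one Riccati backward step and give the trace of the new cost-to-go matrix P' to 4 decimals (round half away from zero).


BᵀP = [1.3750 2.0000]
S = R + BᵀPB = [3/2] + [6.0625] = [7.5625]
BᵀPA = [3.2500 7.5000]
K = S⁻¹·BᵀPA = [0.4298 0.9917]
A−BK = [-2.6446 2.5124; 2.1405 -0.9835]
AᵀP(A−BK) = [107.6033 -81.2231; -81.2231 64.5620]
P' = Q + AᵀP(A−BK) = [116.8533 -85.7231; -85.7231 66.8120]
tr(P') = 183.6653

183.6653


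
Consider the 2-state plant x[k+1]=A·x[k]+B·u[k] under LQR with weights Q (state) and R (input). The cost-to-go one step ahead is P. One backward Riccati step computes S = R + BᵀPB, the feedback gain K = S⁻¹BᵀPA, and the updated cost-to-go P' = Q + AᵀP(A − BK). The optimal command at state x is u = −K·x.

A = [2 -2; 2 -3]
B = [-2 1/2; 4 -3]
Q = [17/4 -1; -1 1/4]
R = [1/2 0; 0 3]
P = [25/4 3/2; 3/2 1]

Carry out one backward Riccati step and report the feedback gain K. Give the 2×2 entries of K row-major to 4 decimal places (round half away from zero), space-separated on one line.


-1.2131 1.2549 -1.6366 1.9137

BᵀP = [-6.5000 1.0000; -1.3750 -2.2500]
S = R + BᵀPB = [1/2 0; 0 3] + [17.0000 -6.2500; -6.2500 6.0625] = [17.5000 -6.2500; -6.2500 9.0625]
BᵀPA = [-11.0000 10.0000; -7.2500 9.5000]
K = S⁻¹·BᵀPA = [-1.2131 1.2549; -1.6366 1.9137]
A−BK = [0.3922 -0.4471; 1.9425 -2.2784]
AᵀP(A−BK) = [15.7908 -18.3216; -18.3216 21.2706]
P' = Q + AᵀP(A−BK) = [20.0408 -19.3216; -19.3216 21.5206]
tr(P') = 41.5614


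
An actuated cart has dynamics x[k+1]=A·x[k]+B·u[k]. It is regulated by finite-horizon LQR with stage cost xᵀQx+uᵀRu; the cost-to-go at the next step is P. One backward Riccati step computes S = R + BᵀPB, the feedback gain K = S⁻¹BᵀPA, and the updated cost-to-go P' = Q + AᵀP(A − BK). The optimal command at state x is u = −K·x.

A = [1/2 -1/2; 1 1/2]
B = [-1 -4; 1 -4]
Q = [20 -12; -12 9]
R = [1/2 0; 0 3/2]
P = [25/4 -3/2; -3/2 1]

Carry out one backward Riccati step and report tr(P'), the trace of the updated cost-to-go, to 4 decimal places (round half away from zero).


29.1836

BᵀP = [-7.7500 2.5000; -19.0000 2.0000]
S = R + BᵀPB = [1/2 0; 0 3/2] + [10.2500 21.0000; 21.0000 68.0000] = [10.7500 21.0000; 21.0000 69.5000]
BᵀPA = [-1.3750 5.1250; -7.5000 10.5000]
K = S⁻¹·BᵀPA = [0.2023 0.4432; -0.1690 0.0171]
A−BK = [0.0261 0.0118; 0.1215 0.1254]
AᵀP(A−BK) = [0.0728 0.0506; 0.0506 0.1108]
P' = Q + AᵀP(A−BK) = [20.0728 -11.9494; -11.9494 9.1108]
tr(P') = 29.1836


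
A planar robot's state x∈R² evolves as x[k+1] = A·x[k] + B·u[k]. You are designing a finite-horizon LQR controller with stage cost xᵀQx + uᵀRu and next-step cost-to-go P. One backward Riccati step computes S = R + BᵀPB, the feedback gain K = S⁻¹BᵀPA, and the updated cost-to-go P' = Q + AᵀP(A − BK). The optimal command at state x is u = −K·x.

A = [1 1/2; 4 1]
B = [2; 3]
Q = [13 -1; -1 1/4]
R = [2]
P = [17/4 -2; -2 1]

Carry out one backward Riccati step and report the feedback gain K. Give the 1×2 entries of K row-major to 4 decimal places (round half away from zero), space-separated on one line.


-0.3750 0.0625

BᵀP = [2.5000 -1.0000]
S = R + BᵀPB = [2] + [2.0000] = [4.0000]
BᵀPA = [-1.5000 0.2500]
K = S⁻¹·BᵀPA = [-0.3750 0.0625]
A−BK = [1.7500 0.3750; 5.1250 0.8125]
AᵀP(A−BK) = [3.6875 0.2188; 0.2188 0.0469]
P' = Q + AᵀP(A−BK) = [16.6875 -0.7813; -0.7813 0.2969]
tr(P') = 16.9844


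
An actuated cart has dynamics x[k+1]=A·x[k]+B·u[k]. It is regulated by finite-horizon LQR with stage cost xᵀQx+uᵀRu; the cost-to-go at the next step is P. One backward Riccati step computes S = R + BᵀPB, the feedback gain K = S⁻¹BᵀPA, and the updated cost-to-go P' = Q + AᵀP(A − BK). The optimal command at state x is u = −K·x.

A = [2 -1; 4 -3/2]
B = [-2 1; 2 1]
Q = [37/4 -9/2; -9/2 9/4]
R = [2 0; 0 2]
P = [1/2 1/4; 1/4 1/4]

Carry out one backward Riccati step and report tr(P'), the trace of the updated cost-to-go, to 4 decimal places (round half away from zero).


BᵀP = [-0.5000 0.0000; 0.7500 0.5000]
S = R + BᵀPB = [2 0; 0 2] + [1.0000 -0.5000; -0.5000 1.2500] = [3.0000 -0.5000; -0.5000 3.2500]
BᵀPA = [-1.0000 0.5000; 3.5000 -1.5000]
K = S⁻¹·BᵀPA = [-0.1579 0.0921; 1.0526 -0.4474]
A−BK = [0.6316 -0.3684; 3.2632 -1.2368]
AᵀP(A−BK) = [6.1579 -2.5921; -2.5921 1.0954]
P' = Q + AᵀP(A−BK) = [15.4079 -7.0921; -7.0921 3.3454]
tr(P') = 18.7533

18.7533


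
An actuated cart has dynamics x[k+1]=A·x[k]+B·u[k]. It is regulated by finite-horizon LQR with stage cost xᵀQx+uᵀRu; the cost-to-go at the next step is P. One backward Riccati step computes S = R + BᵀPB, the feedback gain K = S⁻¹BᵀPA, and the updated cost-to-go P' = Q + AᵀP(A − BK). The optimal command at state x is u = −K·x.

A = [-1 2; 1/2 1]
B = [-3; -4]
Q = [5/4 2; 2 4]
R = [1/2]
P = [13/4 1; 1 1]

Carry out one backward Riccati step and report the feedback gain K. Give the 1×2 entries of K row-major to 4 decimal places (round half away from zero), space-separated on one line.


BᵀP = [-13.7500 -7.0000]
S = R + BᵀPB = [1/2] + [69.2500] = [69.7500]
BᵀPA = [10.2500 -34.5000]
K = S⁻¹·BᵀPA = [0.1470 -0.4946]
A−BK = [-0.5591 0.5161; 1.0878 -0.9785]
AᵀP(A−BK) = [0.9937 -0.9301; -0.9301 0.9355]
P' = Q + AᵀP(A−BK) = [2.2437 1.0699; 1.0699 4.9355]
tr(P') = 7.1792

0.1470 -0.4946


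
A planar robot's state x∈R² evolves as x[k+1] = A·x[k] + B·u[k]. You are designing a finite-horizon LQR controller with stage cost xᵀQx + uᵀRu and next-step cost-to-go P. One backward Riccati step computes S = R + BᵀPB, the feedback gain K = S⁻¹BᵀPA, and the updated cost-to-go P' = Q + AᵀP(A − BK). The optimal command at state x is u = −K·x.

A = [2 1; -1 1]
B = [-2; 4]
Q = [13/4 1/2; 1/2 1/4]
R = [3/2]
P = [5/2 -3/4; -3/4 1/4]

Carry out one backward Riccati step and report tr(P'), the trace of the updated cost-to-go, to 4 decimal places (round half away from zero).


4.4545

BᵀP = [-8.0000 2.5000]
S = R + BᵀPB = [3/2] + [26.0000] = [27.5000]
BᵀPA = [-18.5000 -5.5000]
K = S⁻¹·BᵀPA = [-0.6727 -0.2000]
A−BK = [0.6545 0.6000; 1.6909 1.8000]
AᵀP(A−BK) = [0.8045 0.3000; 0.3000 0.1500]
P' = Q + AᵀP(A−BK) = [4.0545 0.8000; 0.8000 0.4000]
tr(P') = 4.4545


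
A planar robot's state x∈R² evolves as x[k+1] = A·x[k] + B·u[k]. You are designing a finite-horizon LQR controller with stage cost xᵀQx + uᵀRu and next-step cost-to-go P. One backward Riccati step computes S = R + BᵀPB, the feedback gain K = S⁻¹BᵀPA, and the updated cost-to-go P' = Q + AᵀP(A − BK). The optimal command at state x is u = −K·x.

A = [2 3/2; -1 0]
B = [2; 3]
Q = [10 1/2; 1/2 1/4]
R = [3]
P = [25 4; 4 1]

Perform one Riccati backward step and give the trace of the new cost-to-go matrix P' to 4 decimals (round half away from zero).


BᵀP = [62.0000 11.0000]
S = R + BᵀPB = [3] + [157.0000] = [160.0000]
BᵀPA = [113.0000 93.0000]
K = S⁻¹·BᵀPA = [0.7063 0.5813]
A−BK = [0.5875 0.3375; -3.1188 -1.7438]
AᵀP(A−BK) = [5.1938 3.3188; 3.3188 2.1938]
P' = Q + AᵀP(A−BK) = [15.1938 3.8188; 3.8188 2.4438]
tr(P') = 17.6375

17.6375


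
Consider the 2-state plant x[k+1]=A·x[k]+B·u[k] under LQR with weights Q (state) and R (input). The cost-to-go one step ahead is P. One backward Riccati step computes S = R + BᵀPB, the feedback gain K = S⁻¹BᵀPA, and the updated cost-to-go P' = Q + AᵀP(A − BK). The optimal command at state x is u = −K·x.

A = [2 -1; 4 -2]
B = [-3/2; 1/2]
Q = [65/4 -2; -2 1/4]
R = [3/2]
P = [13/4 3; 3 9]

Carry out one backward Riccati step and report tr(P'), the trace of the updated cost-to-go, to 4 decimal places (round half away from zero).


BᵀP = [-3.3750 0.0000]
S = R + BᵀPB = [3/2] + [5.0625] = [6.5625]
BᵀPA = [-6.7500 3.3750]
K = S⁻¹·BᵀPA = [-1.0286 0.5143]
A−BK = [0.4571 -0.2286; 4.5143 -2.2571]
AᵀP(A−BK) = [198.0571 -99.0286; -99.0286 49.5143]
P' = Q + AᵀP(A−BK) = [214.3071 -101.0286; -101.0286 49.7643]
tr(P') = 264.0714

264.0714


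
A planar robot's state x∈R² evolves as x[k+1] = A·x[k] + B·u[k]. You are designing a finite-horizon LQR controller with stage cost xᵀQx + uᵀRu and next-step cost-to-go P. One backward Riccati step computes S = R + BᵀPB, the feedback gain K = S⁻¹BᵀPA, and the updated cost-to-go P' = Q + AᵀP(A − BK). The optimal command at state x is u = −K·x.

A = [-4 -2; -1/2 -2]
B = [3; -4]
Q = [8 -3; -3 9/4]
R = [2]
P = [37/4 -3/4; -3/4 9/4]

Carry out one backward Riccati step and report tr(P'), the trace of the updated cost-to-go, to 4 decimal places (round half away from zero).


85.9533

BᵀP = [30.7500 -11.2500]
S = R + BᵀPB = [2] + [137.2500] = [139.2500]
BᵀPA = [-117.3750 -39.0000]
K = S⁻¹·BᵀPA = [-0.8429 -0.2801]
A−BK = [-1.4713 -1.1598; -3.8716 -3.1203]
AᵀP(A−BK) = [46.6261 36.6266; 36.6266 29.0772]
P' = Q + AᵀP(A−BK) = [54.6261 33.6266; 33.6266 31.3272]
tr(P') = 85.9533


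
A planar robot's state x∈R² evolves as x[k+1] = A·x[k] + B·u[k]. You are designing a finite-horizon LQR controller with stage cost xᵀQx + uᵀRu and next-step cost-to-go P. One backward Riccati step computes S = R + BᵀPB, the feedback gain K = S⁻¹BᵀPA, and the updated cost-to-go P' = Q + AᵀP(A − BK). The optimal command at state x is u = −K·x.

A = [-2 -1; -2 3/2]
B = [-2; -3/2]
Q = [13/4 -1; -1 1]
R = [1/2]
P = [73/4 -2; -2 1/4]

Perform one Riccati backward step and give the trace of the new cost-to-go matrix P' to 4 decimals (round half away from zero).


5.1098

BᵀP = [-33.5000 3.6250]
S = R + BᵀPB = [1/2] + [61.5625] = [62.0625]
BᵀPA = [59.7500 38.9375]
K = S⁻¹·BᵀPA = [0.9627 0.6274]
A−BK = [-0.0745 0.2548; -0.5559 2.4411]
AᵀP(A−BK) = [0.4763 0.2633; 0.2633 0.3834]
P' = Q + AᵀP(A−BK) = [3.7263 -0.7367; -0.7367 1.3834]
tr(P') = 5.1098


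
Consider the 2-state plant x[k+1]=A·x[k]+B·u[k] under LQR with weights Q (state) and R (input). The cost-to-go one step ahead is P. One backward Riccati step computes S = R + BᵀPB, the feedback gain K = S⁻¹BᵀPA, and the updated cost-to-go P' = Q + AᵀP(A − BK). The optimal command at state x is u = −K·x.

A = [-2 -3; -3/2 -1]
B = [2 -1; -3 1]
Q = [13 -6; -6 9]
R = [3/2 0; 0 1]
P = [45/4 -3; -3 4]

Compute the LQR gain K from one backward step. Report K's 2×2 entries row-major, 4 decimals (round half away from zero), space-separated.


0.4829 0.3622 1.8833 2.4125

BᵀP = [31.5000 -18.0000; -14.2500 7.0000]
S = R + BᵀPB = [3/2 0; 0 1] + [117.0000 -49.5000; -49.5000 21.2500] = [118.5000 -49.5000; -49.5000 22.2500]
BᵀPA = [-36.0000 -76.5000; 18.0000 35.7500]
K = S⁻¹·BᵀPA = [0.4829 0.3622; 1.8833 2.4125]
A−BK = [-1.0825 -1.3119; -1.9346 -2.3260]
AᵀP(A−BK) = [19.4849 23.6137; 23.6137 28.7103]
P' = Q + AᵀP(A−BK) = [32.4849 17.6137; 17.6137 37.7103]
tr(P') = 70.1952


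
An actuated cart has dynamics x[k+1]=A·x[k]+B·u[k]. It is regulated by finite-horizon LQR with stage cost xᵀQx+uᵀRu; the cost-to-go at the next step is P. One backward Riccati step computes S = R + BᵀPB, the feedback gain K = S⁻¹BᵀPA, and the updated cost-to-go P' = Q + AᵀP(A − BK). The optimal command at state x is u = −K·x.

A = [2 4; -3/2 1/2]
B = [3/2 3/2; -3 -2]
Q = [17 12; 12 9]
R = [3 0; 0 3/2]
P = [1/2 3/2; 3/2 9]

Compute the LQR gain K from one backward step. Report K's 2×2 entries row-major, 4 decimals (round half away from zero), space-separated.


BᵀP = [-3.7500 -24.7500; -2.2500 -15.7500]
S = R + BᵀPB = [3 0; 0 3/2] + [68.6250 43.8750; 43.8750 28.1250] = [71.6250 43.8750; 43.8750 29.6250]
BᵀPA = [29.6250 -27.3750; 19.1250 -16.8750]
K = S⁻¹·BᵀPA = [0.1957 -0.3586; 0.3557 -0.0386]
A−BK = [1.1729 4.5957; -0.2014 -0.6529]
AᵀP(A−BK) = [0.6489 1.1104; 1.1104 5.7832]
P' = Q + AᵀP(A−BK) = [17.6489 13.1104; 13.1104 14.7832]
tr(P') = 32.4321

0.1957 -0.3586 0.3557 -0.0386


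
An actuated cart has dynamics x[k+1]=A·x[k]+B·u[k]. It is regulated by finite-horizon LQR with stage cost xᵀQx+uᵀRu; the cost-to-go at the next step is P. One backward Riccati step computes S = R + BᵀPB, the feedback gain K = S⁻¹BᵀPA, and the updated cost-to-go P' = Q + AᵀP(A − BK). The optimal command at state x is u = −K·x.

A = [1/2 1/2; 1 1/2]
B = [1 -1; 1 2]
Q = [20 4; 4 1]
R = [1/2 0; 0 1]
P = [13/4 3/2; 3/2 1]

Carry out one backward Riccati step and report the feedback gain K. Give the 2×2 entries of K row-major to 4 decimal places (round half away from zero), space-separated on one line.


BᵀP = [4.7500 2.5000; -0.2500 0.5000]
S = R + BᵀPB = [1/2 0; 0 1] + [7.2500 0.2500; 0.2500 1.2500] = [7.7500 0.2500; 0.2500 2.2500]
BᵀPA = [4.8750 3.6250; 0.3750 0.1250]
K = S⁻¹·BᵀPA = [0.6259 0.4676; 0.0971 0.0036]
A−BK = [-0.0288 0.0360; 0.1799 0.0252]
AᵀP(A−BK) = [0.2248 0.1565; 0.1565 0.1169]
P' = Q + AᵀP(A−BK) = [20.2248 4.1565; 4.1565 1.1169]
tr(P') = 21.3417

0.6259 0.4676 0.0971 0.0036


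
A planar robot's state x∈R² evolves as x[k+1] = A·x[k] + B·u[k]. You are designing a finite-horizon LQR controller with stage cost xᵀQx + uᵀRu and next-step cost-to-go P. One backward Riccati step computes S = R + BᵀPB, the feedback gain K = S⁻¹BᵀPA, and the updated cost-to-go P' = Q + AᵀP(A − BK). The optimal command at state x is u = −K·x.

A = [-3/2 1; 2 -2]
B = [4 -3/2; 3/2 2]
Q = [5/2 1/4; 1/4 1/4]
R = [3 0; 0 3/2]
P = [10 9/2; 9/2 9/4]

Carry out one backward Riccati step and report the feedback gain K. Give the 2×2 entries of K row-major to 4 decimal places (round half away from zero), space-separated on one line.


BᵀP = [46.7500 21.3750; -6.0000 -2.2500]
S = R + BᵀPB = [3 0; 0 3/2] + [219.0625 -27.3750; -27.3750 4.5000] = [222.0625 -27.3750; -27.3750 6.0000]
BᵀPA = [-27.3750 4.0000; 4.5000 -1.5000]
K = S⁻¹·BᵀPA = [-0.0704 -0.0293; 0.4286 -0.3835]
A−BK = [-0.5753 0.5418; 1.2484 -1.1890]
AᵀP(A−BK) = [0.6430 -0.5753; -0.5753 0.5418]
P' = Q + AᵀP(A−BK) = [3.1430 -0.3253; -0.3253 0.7918]
tr(P') = 3.9347

-0.0704 -0.0293 0.4286 -0.3835


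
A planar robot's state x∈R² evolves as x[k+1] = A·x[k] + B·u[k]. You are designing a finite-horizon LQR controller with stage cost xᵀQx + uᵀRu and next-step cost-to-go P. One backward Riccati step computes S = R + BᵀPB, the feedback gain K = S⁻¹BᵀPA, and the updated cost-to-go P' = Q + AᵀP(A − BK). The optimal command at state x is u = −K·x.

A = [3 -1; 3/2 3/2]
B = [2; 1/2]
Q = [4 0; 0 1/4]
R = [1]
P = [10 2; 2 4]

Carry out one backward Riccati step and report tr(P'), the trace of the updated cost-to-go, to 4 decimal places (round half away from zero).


18.4239

BᵀP = [21.0000 6.0000]
S = R + BᵀPB = [1] + [45.0000] = [46.0000]
BᵀPA = [72.0000 -12.0000]
K = S⁻¹·BᵀPA = [1.5652 -0.2609]
A−BK = [-0.1304 -0.4783; 0.7174 1.6304]
AᵀP(A−BK) = [4.3043 3.7826; 3.7826 9.8696]
P' = Q + AᵀP(A−BK) = [8.3043 3.7826; 3.7826 10.1196]
tr(P') = 18.4239


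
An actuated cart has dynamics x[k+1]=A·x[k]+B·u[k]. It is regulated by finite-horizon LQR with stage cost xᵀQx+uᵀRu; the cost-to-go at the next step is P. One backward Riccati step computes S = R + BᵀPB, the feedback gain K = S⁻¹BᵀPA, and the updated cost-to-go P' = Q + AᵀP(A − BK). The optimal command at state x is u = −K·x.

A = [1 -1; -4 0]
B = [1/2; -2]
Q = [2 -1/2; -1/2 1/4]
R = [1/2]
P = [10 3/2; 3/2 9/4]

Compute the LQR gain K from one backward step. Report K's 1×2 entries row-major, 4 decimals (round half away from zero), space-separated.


1.8889 -0.2222

BᵀP = [2.0000 -3.7500]
S = R + BᵀPB = [1/2] + [8.5000] = [9.0000]
BᵀPA = [17.0000 -2.0000]
K = S⁻¹·BᵀPA = [1.8889 -0.2222]
A−BK = [0.0556 -0.8889; -0.2222 -0.4444]
AᵀP(A−BK) = [1.8889 -0.2222; -0.2222 9.5556]
P' = Q + AᵀP(A−BK) = [3.8889 -0.7222; -0.7222 9.8056]
tr(P') = 13.6944


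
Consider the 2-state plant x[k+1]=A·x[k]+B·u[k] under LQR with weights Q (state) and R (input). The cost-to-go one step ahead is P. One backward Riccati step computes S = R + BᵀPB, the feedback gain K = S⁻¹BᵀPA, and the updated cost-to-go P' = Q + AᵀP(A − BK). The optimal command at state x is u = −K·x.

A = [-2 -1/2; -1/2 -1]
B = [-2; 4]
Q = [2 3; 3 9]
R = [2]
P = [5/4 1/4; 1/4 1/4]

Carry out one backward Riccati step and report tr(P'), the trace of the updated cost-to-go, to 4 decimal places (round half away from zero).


BᵀP = [-1.5000 0.5000]
S = R + BᵀPB = [2] + [5.0000] = [7.0000]
BᵀPA = [2.7500 0.2500]
K = S⁻¹·BᵀPA = [0.3929 0.0357]
A−BK = [-1.2143 -0.4286; -2.0714 -1.1429]
AᵀP(A−BK) = [4.4821 1.8393; 1.8393 0.8036]
P' = Q + AᵀP(A−BK) = [6.4821 4.8393; 4.8393 9.8036]
tr(P') = 16.2857

16.2857


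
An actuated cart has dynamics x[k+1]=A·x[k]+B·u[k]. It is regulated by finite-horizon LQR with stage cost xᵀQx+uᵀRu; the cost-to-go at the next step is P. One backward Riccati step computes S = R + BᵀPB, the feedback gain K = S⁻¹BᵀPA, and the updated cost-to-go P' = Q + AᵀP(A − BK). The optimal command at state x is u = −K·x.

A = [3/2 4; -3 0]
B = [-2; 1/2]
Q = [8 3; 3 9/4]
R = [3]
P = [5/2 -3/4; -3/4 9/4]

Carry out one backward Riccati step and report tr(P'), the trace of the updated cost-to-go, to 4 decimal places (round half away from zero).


35.3229

BᵀP = [-5.3750 2.6250]
S = R + BᵀPB = [3] + [12.0625] = [15.0625]
BᵀPA = [-15.9375 -21.5000]
K = S⁻¹·BᵀPA = [-1.0581 -1.4274]
A−BK = [-0.6162 1.1452; -2.4710 0.7137]
AᵀP(A−BK) = [15.7617 1.2510; 1.2510 9.3112]
P' = Q + AᵀP(A−BK) = [23.7617 4.2510; 4.2510 11.5612]
tr(P') = 35.3229


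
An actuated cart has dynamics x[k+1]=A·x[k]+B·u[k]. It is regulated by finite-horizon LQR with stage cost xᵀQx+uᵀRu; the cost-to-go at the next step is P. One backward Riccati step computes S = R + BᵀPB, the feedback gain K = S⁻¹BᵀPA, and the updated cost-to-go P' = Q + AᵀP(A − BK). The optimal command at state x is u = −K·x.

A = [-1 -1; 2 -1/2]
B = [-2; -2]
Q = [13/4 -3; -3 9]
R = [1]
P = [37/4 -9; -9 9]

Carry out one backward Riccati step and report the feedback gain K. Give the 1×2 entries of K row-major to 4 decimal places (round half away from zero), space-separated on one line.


BᵀP = [-0.5000 0.0000]
S = R + BᵀPB = [1] + [1.0000] = [2.0000]
BᵀPA = [0.5000 0.5000]
K = S⁻¹·BᵀPA = [0.2500 0.2500]
A−BK = [-0.5000 -0.5000; 2.5000 0.0000]
AᵀP(A−BK) = [81.1250 13.6250; 13.6250 2.3750]
P' = Q + AᵀP(A−BK) = [84.3750 10.6250; 10.6250 11.3750]
tr(P') = 95.7500

0.2500 0.2500


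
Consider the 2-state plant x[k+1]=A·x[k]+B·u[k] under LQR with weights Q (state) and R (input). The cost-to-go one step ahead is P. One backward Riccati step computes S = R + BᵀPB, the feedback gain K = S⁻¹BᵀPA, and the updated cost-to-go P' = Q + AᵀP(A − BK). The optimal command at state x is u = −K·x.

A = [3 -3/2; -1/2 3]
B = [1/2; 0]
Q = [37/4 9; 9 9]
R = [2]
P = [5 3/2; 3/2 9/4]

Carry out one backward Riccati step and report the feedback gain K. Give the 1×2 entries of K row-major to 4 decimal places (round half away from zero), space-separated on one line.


BᵀP = [2.5000 0.7500]
S = R + BᵀPB = [2] + [1.2500] = [3.2500]
BᵀPA = [7.1250 -1.5000]
K = S⁻¹·BᵀPA = [2.1923 -0.4615]
A−BK = [1.9038 -1.2692; -0.5000 3.0000]
AᵀP(A−BK) = [25.4423 -7.9615; -7.9615 17.3077]
P' = Q + AᵀP(A−BK) = [34.6923 1.0385; 1.0385 26.3077]
tr(P') = 61.0000

2.1923 -0.4615


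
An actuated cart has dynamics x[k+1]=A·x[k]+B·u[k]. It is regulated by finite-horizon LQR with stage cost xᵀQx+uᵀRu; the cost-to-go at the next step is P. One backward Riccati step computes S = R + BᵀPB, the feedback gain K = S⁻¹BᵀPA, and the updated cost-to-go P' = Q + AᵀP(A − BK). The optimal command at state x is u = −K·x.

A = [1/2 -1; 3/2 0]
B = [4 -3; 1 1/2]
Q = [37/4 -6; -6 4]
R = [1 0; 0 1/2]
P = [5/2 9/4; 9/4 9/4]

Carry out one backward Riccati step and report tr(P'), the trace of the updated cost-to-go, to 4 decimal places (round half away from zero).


BᵀP = [12.2500 11.2500; -6.3750 -5.6250]
S = R + BᵀPB = [1 0; 0 1/2] + [60.2500 -31.1250; -31.1250 16.3125] = [61.2500 -31.1250; -31.1250 16.8125]
BᵀPA = [23.0000 -12.2500; -11.6250 6.3750]
K = S⁻¹·BᵀPA = [0.4075 -0.1235; 0.0630 0.1506]
A−BK = [-0.9411 -0.0543; 1.0610 0.0482]
AᵀP(A−BK) = [0.4218 -0.0345; -0.0345 0.0274]
P' = Q + AᵀP(A−BK) = [9.6718 -6.0345; -6.0345 4.0274]
tr(P') = 13.6992

13.6992


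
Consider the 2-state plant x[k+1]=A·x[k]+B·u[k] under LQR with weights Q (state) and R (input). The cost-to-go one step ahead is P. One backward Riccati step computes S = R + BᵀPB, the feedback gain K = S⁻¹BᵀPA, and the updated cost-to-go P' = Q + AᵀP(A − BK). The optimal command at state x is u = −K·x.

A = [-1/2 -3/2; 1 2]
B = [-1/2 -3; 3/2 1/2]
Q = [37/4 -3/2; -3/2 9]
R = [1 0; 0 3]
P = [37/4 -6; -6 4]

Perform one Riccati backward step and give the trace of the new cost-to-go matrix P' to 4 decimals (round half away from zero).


BᵀP = [-13.6250 9.0000; -30.7500 20.0000]
S = R + BᵀPB = [1 0; 0 3] + [20.3125 45.3750; 45.3750 102.2500] = [21.3125 45.3750; 45.3750 105.2500]
BᵀPA = [15.8125 38.4375; 35.3750 86.1250]
K = S⁻¹·BᵀPA = [0.3209 0.7469; 0.1978 0.4963]
A−BK = [0.2537 0.3623; 0.4198 0.6314]
AᵀP(A−BK) = [0.2425 0.5709; 0.5709 1.3606]
P' = Q + AᵀP(A−BK) = [9.4925 -0.9291; -0.9291 10.3606]
tr(P') = 19.8531

19.8531


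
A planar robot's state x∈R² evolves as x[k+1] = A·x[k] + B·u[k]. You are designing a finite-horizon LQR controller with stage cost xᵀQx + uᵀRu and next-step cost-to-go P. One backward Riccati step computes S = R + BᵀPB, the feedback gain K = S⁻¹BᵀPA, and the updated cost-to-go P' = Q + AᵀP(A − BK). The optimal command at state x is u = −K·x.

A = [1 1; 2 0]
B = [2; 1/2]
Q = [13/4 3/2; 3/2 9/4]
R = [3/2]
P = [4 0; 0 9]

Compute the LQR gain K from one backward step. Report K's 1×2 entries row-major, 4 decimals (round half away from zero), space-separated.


0.8608 0.4051

BᵀP = [8.0000 4.5000]
S = R + BᵀPB = [3/2] + [18.2500] = [19.7500]
BᵀPA = [17.0000 8.0000]
K = S⁻¹·BᵀPA = [0.8608 0.4051]
A−BK = [-0.7215 0.1899; 1.5696 -0.2025]
AᵀP(A−BK) = [25.3671 -2.8861; -2.8861 0.7595]
P' = Q + AᵀP(A−BK) = [28.6171 -1.3861; -1.3861 3.0095]
tr(P') = 31.6266


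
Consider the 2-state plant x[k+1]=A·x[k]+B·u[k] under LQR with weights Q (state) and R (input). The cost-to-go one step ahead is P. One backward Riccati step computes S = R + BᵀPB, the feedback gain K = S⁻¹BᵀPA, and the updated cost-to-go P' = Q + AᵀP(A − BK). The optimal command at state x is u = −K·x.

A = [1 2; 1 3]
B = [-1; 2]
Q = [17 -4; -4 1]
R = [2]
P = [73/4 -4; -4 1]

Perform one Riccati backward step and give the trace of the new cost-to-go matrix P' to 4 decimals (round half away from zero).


23.4907

BᵀP = [-26.2500 6.0000]
S = R + BᵀPB = [2] + [38.2500] = [40.2500]
BᵀPA = [-20.2500 -34.5000]
K = S⁻¹·BᵀPA = [-0.5031 -0.8571]
A−BK = [0.4969 1.1429; 2.0062 4.7143]
AᵀP(A−BK) = [1.0621 2.1429; 2.1429 4.4286]
P' = Q + AᵀP(A−BK) = [18.0621 -1.8571; -1.8571 5.4286]
tr(P') = 23.4907


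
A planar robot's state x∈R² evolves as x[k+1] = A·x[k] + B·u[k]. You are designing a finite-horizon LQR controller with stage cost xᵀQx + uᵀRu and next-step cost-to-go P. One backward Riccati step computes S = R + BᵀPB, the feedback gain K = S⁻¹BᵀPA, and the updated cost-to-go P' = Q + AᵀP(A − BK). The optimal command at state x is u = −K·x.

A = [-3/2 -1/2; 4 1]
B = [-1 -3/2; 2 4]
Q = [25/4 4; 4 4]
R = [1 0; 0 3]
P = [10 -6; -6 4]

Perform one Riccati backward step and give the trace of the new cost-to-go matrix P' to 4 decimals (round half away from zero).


11.9172

BᵀP = [-22.0000 14.0000; -39.0000 25.0000]
S = R + BᵀPB = [1 0; 0 3] + [50.0000 89.0000; 89.0000 158.5000] = [51.0000 89.0000; 89.0000 161.5000]
BᵀPA = [89.0000 25.0000; 158.5000 44.5000]
K = S⁻¹·BᵀPA = [0.8463 0.2441; 0.5151 0.1410]
A−BK = [0.1189 -0.0444; 0.2472 -0.0523]
AᵀP(A−BK) = [1.5452 0.4231; 0.4231 0.1220]
P' = Q + AᵀP(A−BK) = [7.7952 4.4231; 4.4231 4.1220]
tr(P') = 11.9172


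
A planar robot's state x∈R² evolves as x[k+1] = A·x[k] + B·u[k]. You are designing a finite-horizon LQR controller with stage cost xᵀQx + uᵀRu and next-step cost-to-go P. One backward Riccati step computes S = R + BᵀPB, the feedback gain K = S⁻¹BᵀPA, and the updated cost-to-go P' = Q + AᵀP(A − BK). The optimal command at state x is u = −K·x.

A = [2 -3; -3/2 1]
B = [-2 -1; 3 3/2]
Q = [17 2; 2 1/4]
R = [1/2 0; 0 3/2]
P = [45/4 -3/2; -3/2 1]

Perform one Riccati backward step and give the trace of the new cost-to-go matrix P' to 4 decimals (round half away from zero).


BᵀP = [-27.0000 6.0000; -13.5000 3.0000]
S = R + BᵀPB = [1/2 0; 0 3/2] + [72.0000 36.0000; 36.0000 18.0000] = [72.5000 36.0000; 36.0000 19.5000]
BᵀPA = [-63.0000 87.0000; -31.5000 43.5000]
K = S⁻¹·BᵀPA = [-0.8025 1.1083; -0.1338 0.1847]
A−BK = [0.2611 -0.5987; 1.1083 -2.6019]
AᵀP(A−BK) = [1.4761 -3.1099; -3.1099 6.7946]
P' = Q + AᵀP(A−BK) = [18.4761 -1.1099; -1.1099 7.0446]
tr(P') = 25.5207

25.5207


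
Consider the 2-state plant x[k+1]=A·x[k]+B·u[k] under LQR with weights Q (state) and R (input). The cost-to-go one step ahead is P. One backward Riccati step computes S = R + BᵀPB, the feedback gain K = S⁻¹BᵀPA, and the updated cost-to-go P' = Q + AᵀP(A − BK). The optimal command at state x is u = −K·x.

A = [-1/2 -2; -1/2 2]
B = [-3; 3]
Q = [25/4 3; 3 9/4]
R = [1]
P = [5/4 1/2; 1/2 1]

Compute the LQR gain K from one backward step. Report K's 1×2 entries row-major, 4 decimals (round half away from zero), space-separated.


BᵀP = [-2.2500 1.5000]
S = R + BᵀPB = [1] + [11.2500] = [12.2500]
BᵀPA = [0.3750 7.5000]
K = S⁻¹·BᵀPA = [0.0306 0.6122]
A−BK = [-0.4082 -0.1633; -0.5918 0.1633]
AᵀP(A−BK) = [0.8010 0.0204; 0.0204 0.4082]
P' = Q + AᵀP(A−BK) = [7.0510 3.0204; 3.0204 2.6582]
tr(P') = 9.7092

0.0306 0.6122


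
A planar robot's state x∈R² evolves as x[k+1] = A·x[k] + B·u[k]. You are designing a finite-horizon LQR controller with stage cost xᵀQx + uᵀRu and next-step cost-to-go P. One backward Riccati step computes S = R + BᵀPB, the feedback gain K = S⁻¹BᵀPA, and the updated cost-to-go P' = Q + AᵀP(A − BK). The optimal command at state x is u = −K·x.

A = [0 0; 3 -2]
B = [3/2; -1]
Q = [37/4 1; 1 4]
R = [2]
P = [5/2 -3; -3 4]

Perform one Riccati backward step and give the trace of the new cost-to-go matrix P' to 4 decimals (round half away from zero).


BᵀP = [6.7500 -8.5000]
S = R + BᵀPB = [2] + [18.6250] = [20.6250]
BᵀPA = [-25.5000 17.0000]
K = S⁻¹·BᵀPA = [-1.2364 0.8242]
A−BK = [1.8545 -1.2364; 1.7636 -1.1758]
AᵀP(A−BK) = [4.4727 -2.9818; -2.9818 1.9879]
P' = Q + AᵀP(A−BK) = [13.7227 -1.9818; -1.9818 5.9879]
tr(P') = 19.7106

19.7106
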